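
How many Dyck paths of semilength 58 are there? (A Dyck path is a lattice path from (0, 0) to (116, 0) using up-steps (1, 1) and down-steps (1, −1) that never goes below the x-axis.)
C_58 = 104088460289122304033498318812080

These Dyck paths are counted by the Catalan number C_n = (1/(n + 1)) · C(2n, n). For n = 58: C_58 = (1/59) · C(116, 58) = 6141219157058215937976400809912720/59 = 104088460289122304033498318812080.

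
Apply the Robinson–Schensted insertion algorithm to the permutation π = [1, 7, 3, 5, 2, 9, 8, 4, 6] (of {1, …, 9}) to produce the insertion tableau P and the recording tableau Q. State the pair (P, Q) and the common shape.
P = [1, 2, 4, 6] / [3, 5, 8] / [7, 9];  Q = [1, 2, 4, 6] / [3, 7, 9] / [5, 8];  common shape = (4, 3, 2)

Row-insert the values π_1, π_2, … into P one at a time, bumping the leftmost entry strictly greater than the inserted value down to the next row. The recording tableau Q records, in position (i, j), the step at which that cell was added to P.
  Insert 1 (step 1): P = [1];  Q = [1]
  Insert 7 (step 2): P = [1, 7];  Q = [1, 2]
  Insert 3 (step 3): P = [1, 3] / [7];  Q = [1, 2] / [3]
  Insert 5 (step 4): P = [1, 3, 5] / [7];  Q = [1, 2, 4] / [3]
  Insert 2 (step 5): P = [1, 2, 5] / [3] / [7];  Q = [1, 2, 4] / [3] / [5]
  Insert 9 (step 6): P = [1, 2, 5, 9] / [3] / [7];  Q = [1, 2, 4, 6] / [3] / [5]
  Insert 8 (step 7): P = [1, 2, 5, 8] / [3, 9] / [7];  Q = [1, 2, 4, 6] / [3, 7] / [5]
  Insert 4 (step 8): P = [1, 2, 4, 8] / [3, 5] / [7, 9];  Q = [1, 2, 4, 6] / [3, 7] / [5, 8]
  Insert 6 (step 9): P = [1, 2, 4, 6] / [3, 5, 8] / [7, 9];  Q = [1, 2, 4, 6] / [3, 7, 9] / [5, 8]
Final shape: (4, 3, 2).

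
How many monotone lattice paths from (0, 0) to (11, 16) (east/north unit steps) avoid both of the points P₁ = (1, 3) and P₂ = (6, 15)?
Number of paths = 8284559

Inclusion–exclusion. Total paths: C(27, 11) = 13037895. Through P₁: C(4, 1)·C(23, 10) = 4576264. Through P₂: C(21, 6)·C(6, 5) = 325584. Since P₁ is strictly southwest of P₂, a monotone path through both must visit P₁ then P₂; paths through both = C(4, 1)·C(17, 5)·C(6, 5) = 148512. Avoid both = 13037895 − 4576264 − 325584 + 148512 = 8284559.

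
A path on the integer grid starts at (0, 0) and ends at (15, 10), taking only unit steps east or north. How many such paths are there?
Number of paths = 3268760

A monotone lattice path from (0, 0) to (15, 10) consists of 15 east steps and 10 north steps in some order, so it is determined by which 15 of the 25 steps are east. The count is C(25, 15) = 3268760.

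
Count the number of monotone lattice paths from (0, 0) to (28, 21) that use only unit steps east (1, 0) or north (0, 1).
Number of paths = 39049918716424

A monotone lattice path from (0, 0) to (28, 21) consists of 28 east steps and 21 north steps in some order, so it is determined by which 28 of the 49 steps are east. The count is C(49, 28) = 39049918716424.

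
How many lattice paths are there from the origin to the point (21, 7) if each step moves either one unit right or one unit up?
Number of paths = 1184040

A monotone lattice path from (0, 0) to (21, 7) consists of 21 east steps and 7 north steps in some order, so it is determined by which 21 of the 28 steps are east. The count is C(28, 21) = 1184040.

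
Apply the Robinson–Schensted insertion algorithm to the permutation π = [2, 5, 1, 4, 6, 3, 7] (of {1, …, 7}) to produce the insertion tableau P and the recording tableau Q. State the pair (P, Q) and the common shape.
P = [1, 3, 6, 7] / [2, 4] / [5];  Q = [1, 2, 5, 7] / [3, 4] / [6];  common shape = (4, 2, 1)

Row-insert the values π_1, π_2, … into P one at a time, bumping the leftmost entry strictly greater than the inserted value down to the next row. The recording tableau Q records, in position (i, j), the step at which that cell was added to P.
  Insert 2 (step 1): P = [2];  Q = [1]
  Insert 5 (step 2): P = [2, 5];  Q = [1, 2]
  Insert 1 (step 3): P = [1, 5] / [2];  Q = [1, 2] / [3]
  Insert 4 (step 4): P = [1, 4] / [2, 5];  Q = [1, 2] / [3, 4]
  Insert 6 (step 5): P = [1, 4, 6] / [2, 5];  Q = [1, 2, 5] / [3, 4]
  Insert 3 (step 6): P = [1, 3, 6] / [2, 4] / [5];  Q = [1, 2, 5] / [3, 4] / [6]
  Insert 7 (step 7): P = [1, 3, 6, 7] / [2, 4] / [5];  Q = [1, 2, 5, 7] / [3, 4] / [6]
Final shape: (4, 2, 1).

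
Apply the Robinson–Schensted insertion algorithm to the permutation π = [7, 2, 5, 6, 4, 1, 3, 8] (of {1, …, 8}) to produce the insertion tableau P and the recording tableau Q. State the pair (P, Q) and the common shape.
P = [1, 3, 6, 8] / [2, 4] / [5] / [7];  Q = [1, 3, 4, 8] / [2, 7] / [5] / [6];  common shape = (4, 2, 1, 1)

Row-insert the values π_1, π_2, … into P one at a time, bumping the leftmost entry strictly greater than the inserted value down to the next row. The recording tableau Q records, in position (i, j), the step at which that cell was added to P.
  Insert 7 (step 1): P = [7];  Q = [1]
  Insert 2 (step 2): P = [2] / [7];  Q = [1] / [2]
  Insert 5 (step 3): P = [2, 5] / [7];  Q = [1, 3] / [2]
  Insert 6 (step 4): P = [2, 5, 6] / [7];  Q = [1, 3, 4] / [2]
  Insert 4 (step 5): P = [2, 4, 6] / [5] / [7];  Q = [1, 3, 4] / [2] / [5]
  Insert 1 (step 6): P = [1, 4, 6] / [2] / [5] / [7];  Q = [1, 3, 4] / [2] / [5] / [6]
  Insert 3 (step 7): P = [1, 3, 6] / [2, 4] / [5] / [7];  Q = [1, 3, 4] / [2, 7] / [5] / [6]
  Insert 8 (step 8): P = [1, 3, 6, 8] / [2, 4] / [5] / [7];  Q = [1, 3, 4, 8] / [2, 7] / [5] / [6]
Final shape: (4, 2, 1, 1).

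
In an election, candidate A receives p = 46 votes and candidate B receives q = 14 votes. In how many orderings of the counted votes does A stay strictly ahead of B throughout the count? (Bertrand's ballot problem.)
Strict-lead orderings = 9251145946560

Total orderings of the 60 votes with 46 for A: C(60, 46) = 17345898649800. By the Bertrand ballot formula (Cycle Lemma / reflection principle), the number of orderings in which A is strictly ahead of B throughout is (p − q)/(p + q) · C(p + q, p) = (46 − 14)/(46 + 14) · 17345898649800 = 9251145946560.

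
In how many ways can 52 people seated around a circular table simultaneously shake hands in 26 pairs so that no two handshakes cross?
C_26 = 18367353072152

These noncrossing handshakes are counted by the Catalan number C_n = (1/(n + 1)) · C(2n, n). For n = 26: C_26 = (1/27) · C(52, 26) = 495918532948104/27 = 18367353072152.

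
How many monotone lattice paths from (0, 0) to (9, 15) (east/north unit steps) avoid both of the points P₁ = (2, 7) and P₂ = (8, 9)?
Number of paths = 912730

Inclusion–exclusion. Total paths: C(24, 9) = 1307504. Through P₁: C(9, 2)·C(15, 7) = 231660. Through P₂: C(17, 8)·C(7, 1) = 170170. Since P₁ is strictly southwest of P₂, a monotone path through both must visit P₁ then P₂; paths through both = C(9, 2)·C(8, 6)·C(7, 1) = 7056. Avoid both = 1307504 − 231660 − 170170 + 7056 = 912730.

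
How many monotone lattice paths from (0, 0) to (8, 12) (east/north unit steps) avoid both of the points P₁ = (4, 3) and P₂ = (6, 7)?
Number of paths = 75934

Inclusion–exclusion. Total paths: C(20, 8) = 125970. Through P₁: C(7, 4)·C(13, 4) = 25025. Through P₂: C(13, 6)·C(7, 2) = 36036. Since P₁ is strictly southwest of P₂, a monotone path through both must visit P₁ then P₂; paths through both = C(7, 4)·C(6, 2)·C(7, 2) = 11025. Avoid both = 125970 − 25025 − 36036 + 11025 = 75934.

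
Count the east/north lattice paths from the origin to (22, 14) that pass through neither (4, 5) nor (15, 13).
Number of paths = 2982406626

Inclusion–exclusion. Total paths: C(36, 22) = 3796297200. Through P₁: C(9, 4)·C(27, 18) = 590539950. Through P₂: C(28, 15)·C(8, 7) = 299537280. Since P₁ is strictly southwest of P₂, a monotone path through both must visit P₁ then P₂; paths through both = C(9, 4)·C(19, 11)·C(8, 7) = 76186656. Avoid both = 3796297200 − 590539950 − 299537280 + 76186656 = 2982406626.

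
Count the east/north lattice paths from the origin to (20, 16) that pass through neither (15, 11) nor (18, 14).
Number of paths = 3459405390

Inclusion–exclusion. Total paths: C(36, 20) = 7307872110. Through P₁: C(26, 15)·C(10, 5) = 1946992320. Through P₂: C(32, 18)·C(4, 2) = 2828613600. Since P₁ is strictly southwest of P₂, a monotone path through both must visit P₁ then P₂; paths through both = C(26, 15)·C(6, 3)·C(4, 2) = 927139200. Avoid both = 7307872110 − 1946992320 − 2828613600 + 927139200 = 3459405390.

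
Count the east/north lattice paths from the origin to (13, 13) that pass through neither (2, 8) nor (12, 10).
Number of paths = 7629336

Inclusion–exclusion. Total paths: C(26, 13) = 10400600. Through P₁: C(10, 2)·C(16, 11) = 196560. Through P₂: C(22, 12)·C(4, 1) = 2586584. Since P₁ is strictly southwest of P₂, a monotone path through both must visit P₁ then P₂; paths through both = C(10, 2)·C(12, 10)·C(4, 1) = 11880. Avoid both = 10400600 − 196560 − 2586584 + 11880 = 7629336.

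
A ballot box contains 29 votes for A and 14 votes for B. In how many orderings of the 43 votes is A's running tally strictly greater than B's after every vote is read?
Strict-lead orderings = 27341497800

Total orderings of the 43 votes with 29 for A: C(43, 29) = 78378960360. By the Bertrand ballot formula (Cycle Lemma / reflection principle), the number of orderings in which A is strictly ahead of B throughout is (p − q)/(p + q) · C(p + q, p) = (29 − 14)/(29 + 14) · 78378960360 = 27341497800.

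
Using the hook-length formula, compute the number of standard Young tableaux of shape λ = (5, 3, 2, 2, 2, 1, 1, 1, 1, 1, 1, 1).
# SYT of shape (5, 3, 2, 2, 2, 1, 1, 1, 1, 1, 1, 1) = 25639740

Hook-length formula: f^λ = n! / Π hook(c), product over all cells c of the Young diagram. For λ = (5, 3, 2, 2, 2, 1, 1, 1, 1, 1, 1, 1), n = 21 boxes. Hook lengths by row (left-to-right, top-to-bottom): [16, 8, 4, 2, 1]; [13, 5, 1]; [11, 3]; [10, 2]; [9, 1]; [7]; [6]; [5]; [4]; [3]; [2]; [1]. Product of hooks = 1992646656000. So f^λ = 21! / 1992646656000 = 51090942171709440000 / 1992646656000 = 25639740.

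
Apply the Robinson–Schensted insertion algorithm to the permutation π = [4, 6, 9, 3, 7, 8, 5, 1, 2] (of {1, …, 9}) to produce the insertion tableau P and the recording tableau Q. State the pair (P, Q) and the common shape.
P = [1, 2, 7, 8] / [3, 5] / [4, 6] / [9];  Q = [1, 2, 3, 6] / [4, 5] / [7, 9] / [8];  common shape = (4, 2, 2, 1)

Row-insert the values π_1, π_2, … into P one at a time, bumping the leftmost entry strictly greater than the inserted value down to the next row. The recording tableau Q records, in position (i, j), the step at which that cell was added to P.
  Insert 4 (step 1): P = [4];  Q = [1]
  Insert 6 (step 2): P = [4, 6];  Q = [1, 2]
  Insert 9 (step 3): P = [4, 6, 9];  Q = [1, 2, 3]
  Insert 3 (step 4): P = [3, 6, 9] / [4];  Q = [1, 2, 3] / [4]
  Insert 7 (step 5): P = [3, 6, 7] / [4, 9];  Q = [1, 2, 3] / [4, 5]
  Insert 8 (step 6): P = [3, 6, 7, 8] / [4, 9];  Q = [1, 2, 3, 6] / [4, 5]
  Insert 5 (step 7): P = [3, 5, 7, 8] / [4, 6] / [9];  Q = [1, 2, 3, 6] / [4, 5] / [7]
  Insert 1 (step 8): P = [1, 5, 7, 8] / [3, 6] / [4] / [9];  Q = [1, 2, 3, 6] / [4, 5] / [7] / [8]
  Insert 2 (step 9): P = [1, 2, 7, 8] / [3, 5] / [4, 6] / [9];  Q = [1, 2, 3, 6] / [4, 5] / [7, 9] / [8]
Final shape: (4, 2, 2, 1).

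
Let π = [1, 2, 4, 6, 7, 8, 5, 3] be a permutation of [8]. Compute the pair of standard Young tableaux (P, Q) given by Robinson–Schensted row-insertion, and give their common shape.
P = [1, 2, 3, 5, 7, 8] / [4] / [6];  Q = [1, 2, 3, 4, 5, 6] / [7] / [8];  common shape = (6, 1, 1)

Row-insert the values π_1, π_2, … into P one at a time, bumping the leftmost entry strictly greater than the inserted value down to the next row. The recording tableau Q records, in position (i, j), the step at which that cell was added to P.
  Insert 1 (step 1): P = [1];  Q = [1]
  Insert 2 (step 2): P = [1, 2];  Q = [1, 2]
  Insert 4 (step 3): P = [1, 2, 4];  Q = [1, 2, 3]
  Insert 6 (step 4): P = [1, 2, 4, 6];  Q = [1, 2, 3, 4]
  Insert 7 (step 5): P = [1, 2, 4, 6, 7];  Q = [1, 2, 3, 4, 5]
  Insert 8 (step 6): P = [1, 2, 4, 6, 7, 8];  Q = [1, 2, 3, 4, 5, 6]
  Insert 5 (step 7): P = [1, 2, 4, 5, 7, 8] / [6];  Q = [1, 2, 3, 4, 5, 6] / [7]
  Insert 3 (step 8): P = [1, 2, 3, 5, 7, 8] / [4] / [6];  Q = [1, 2, 3, 4, 5, 6] / [7] / [8]
Final shape: (6, 1, 1).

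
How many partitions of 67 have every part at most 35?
p(67, parts ≤ 35) = 2644218

Use the recurrence p(n, m) = p(n, m−1) + p(n−m, m): either the largest part is < m (count p(n, m−1)) or the largest part is exactly m (remove one copy of m, count p(n−m, m)). With p(0, ·) = 1 this gives p(67, parts ≤ 35) = 2644218. (By conjugating Young diagrams, this also counts partitions of 67 into at most 35 parts.)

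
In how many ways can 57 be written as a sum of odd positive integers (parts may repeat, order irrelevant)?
p_odd(57) = 7917

Enumerate partitions using only odd parts via the recurrence o(n, m) = o(n, m−2) + o(n−m, m) over odd m, starting from the largest odd part ≤ n. This gives p_odd(57) = 7917. (Euler's theorem: equals the count of distinct-part partitions.)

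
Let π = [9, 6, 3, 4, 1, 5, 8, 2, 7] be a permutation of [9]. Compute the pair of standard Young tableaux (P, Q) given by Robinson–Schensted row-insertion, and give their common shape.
P = [1, 2, 5, 7] / [3, 4, 8] / [6] / [9];  Q = [1, 4, 6, 7] / [2, 8, 9] / [3] / [5];  common shape = (4, 3, 1, 1)

Row-insert the values π_1, π_2, … into P one at a time, bumping the leftmost entry strictly greater than the inserted value down to the next row. The recording tableau Q records, in position (i, j), the step at which that cell was added to P.
  Insert 9 (step 1): P = [9];  Q = [1]
  Insert 6 (step 2): P = [6] / [9];  Q = [1] / [2]
  Insert 3 (step 3): P = [3] / [6] / [9];  Q = [1] / [2] / [3]
  Insert 4 (step 4): P = [3, 4] / [6] / [9];  Q = [1, 4] / [2] / [3]
  Insert 1 (step 5): P = [1, 4] / [3] / [6] / [9];  Q = [1, 4] / [2] / [3] / [5]
  Insert 5 (step 6): P = [1, 4, 5] / [3] / [6] / [9];  Q = [1, 4, 6] / [2] / [3] / [5]
  Insert 8 (step 7): P = [1, 4, 5, 8] / [3] / [6] / [9];  Q = [1, 4, 6, 7] / [2] / [3] / [5]
  Insert 2 (step 8): P = [1, 2, 5, 8] / [3, 4] / [6] / [9];  Q = [1, 4, 6, 7] / [2, 8] / [3] / [5]
  Insert 7 (step 9): P = [1, 2, 5, 7] / [3, 4, 8] / [6] / [9];  Q = [1, 4, 6, 7] / [2, 8, 9] / [3] / [5]
Final shape: (4, 3, 1, 1).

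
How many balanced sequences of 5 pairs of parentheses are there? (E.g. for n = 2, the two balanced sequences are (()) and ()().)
C_5 = 42

These balanced parentheses are counted by the Catalan number C_n = (1/(n + 1)) · C(2n, n). For n = 5: C_5 = (1/6) · C(10, 5) = 252/6 = 42.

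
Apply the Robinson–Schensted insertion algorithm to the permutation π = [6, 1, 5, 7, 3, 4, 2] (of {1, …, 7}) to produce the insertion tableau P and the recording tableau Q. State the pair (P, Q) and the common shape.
P = [1, 2, 4] / [3, 7] / [5] / [6];  Q = [1, 3, 4] / [2, 6] / [5] / [7];  common shape = (3, 2, 1, 1)

Row-insert the values π_1, π_2, … into P one at a time, bumping the leftmost entry strictly greater than the inserted value down to the next row. The recording tableau Q records, in position (i, j), the step at which that cell was added to P.
  Insert 6 (step 1): P = [6];  Q = [1]
  Insert 1 (step 2): P = [1] / [6];  Q = [1] / [2]
  Insert 5 (step 3): P = [1, 5] / [6];  Q = [1, 3] / [2]
  Insert 7 (step 4): P = [1, 5, 7] / [6];  Q = [1, 3, 4] / [2]
  Insert 3 (step 5): P = [1, 3, 7] / [5] / [6];  Q = [1, 3, 4] / [2] / [5]
  Insert 4 (step 6): P = [1, 3, 4] / [5, 7] / [6];  Q = [1, 3, 4] / [2, 6] / [5]
  Insert 2 (step 7): P = [1, 2, 4] / [3, 7] / [5] / [6];  Q = [1, 3, 4] / [2, 6] / [5] / [7]
Final shape: (3, 2, 1, 1).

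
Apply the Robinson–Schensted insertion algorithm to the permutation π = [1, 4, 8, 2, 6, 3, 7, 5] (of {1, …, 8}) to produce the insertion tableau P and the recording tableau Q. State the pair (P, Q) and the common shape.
P = [1, 2, 3, 5] / [4, 6, 7] / [8];  Q = [1, 2, 3, 7] / [4, 5, 8] / [6];  common shape = (4, 3, 1)

Row-insert the values π_1, π_2, … into P one at a time, bumping the leftmost entry strictly greater than the inserted value down to the next row. The recording tableau Q records, in position (i, j), the step at which that cell was added to P.
  Insert 1 (step 1): P = [1];  Q = [1]
  Insert 4 (step 2): P = [1, 4];  Q = [1, 2]
  Insert 8 (step 3): P = [1, 4, 8];  Q = [1, 2, 3]
  Insert 2 (step 4): P = [1, 2, 8] / [4];  Q = [1, 2, 3] / [4]
  Insert 6 (step 5): P = [1, 2, 6] / [4, 8];  Q = [1, 2, 3] / [4, 5]
  Insert 3 (step 6): P = [1, 2, 3] / [4, 6] / [8];  Q = [1, 2, 3] / [4, 5] / [6]
  Insert 7 (step 7): P = [1, 2, 3, 7] / [4, 6] / [8];  Q = [1, 2, 3, 7] / [4, 5] / [6]
  Insert 5 (step 8): P = [1, 2, 3, 5] / [4, 6, 7] / [8];  Q = [1, 2, 3, 7] / [4, 5, 8] / [6]
Final shape: (4, 3, 1).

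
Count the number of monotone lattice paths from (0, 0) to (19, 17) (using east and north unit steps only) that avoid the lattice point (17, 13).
Number of paths = 6801098850

Total paths from (0, 0) to (19, 17): C(36, 19) = 8597496600. Paths through (17, 13): (paths (0, 0) → (17, 13)) × (paths (17, 13) → (19, 17)) = C(30, 17) · C(6, 2) = 119759850 · 15 = 1796397750. Avoidance count = 8597496600 − 1796397750 = 6801098850.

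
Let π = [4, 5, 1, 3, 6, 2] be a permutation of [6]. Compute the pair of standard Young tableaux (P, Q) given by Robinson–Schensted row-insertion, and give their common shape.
P = [1, 2, 6] / [3, 5] / [4];  Q = [1, 2, 5] / [3, 4] / [6];  common shape = (3, 2, 1)

Row-insert the values π_1, π_2, … into P one at a time, bumping the leftmost entry strictly greater than the inserted value down to the next row. The recording tableau Q records, in position (i, j), the step at which that cell was added to P.
  Insert 4 (step 1): P = [4];  Q = [1]
  Insert 5 (step 2): P = [4, 5];  Q = [1, 2]
  Insert 1 (step 3): P = [1, 5] / [4];  Q = [1, 2] / [3]
  Insert 3 (step 4): P = [1, 3] / [4, 5];  Q = [1, 2] / [3, 4]
  Insert 6 (step 5): P = [1, 3, 6] / [4, 5];  Q = [1, 2, 5] / [3, 4]
  Insert 2 (step 6): P = [1, 2, 6] / [3, 5] / [4];  Q = [1, 2, 5] / [3, 4] / [6]
Final shape: (3, 2, 1).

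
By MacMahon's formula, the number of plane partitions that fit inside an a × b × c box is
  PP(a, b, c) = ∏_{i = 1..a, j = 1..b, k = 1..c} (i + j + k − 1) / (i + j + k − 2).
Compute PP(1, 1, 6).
PP(1, 1, 6) = 7

Evaluate the triple product over i = 1..1, j = 1..1, k = 1..6. The factors are (2/1) · (3/2) · (4/3) · (5/4) · (6/5) · (7/6). The numerators and denominators telescope so the product is an integer; carrying out the multiplication exactly gives PP(1, 1, 6) = 7.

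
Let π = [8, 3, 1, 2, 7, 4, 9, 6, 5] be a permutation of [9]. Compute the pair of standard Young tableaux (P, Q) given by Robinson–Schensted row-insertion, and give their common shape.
P = [1, 2, 4, 5] / [3, 6, 9] / [7] / [8];  Q = [1, 4, 5, 7] / [2, 6, 8] / [3] / [9];  common shape = (4, 3, 1, 1)

Row-insert the values π_1, π_2, … into P one at a time, bumping the leftmost entry strictly greater than the inserted value down to the next row. The recording tableau Q records, in position (i, j), the step at which that cell was added to P.
  Insert 8 (step 1): P = [8];  Q = [1]
  Insert 3 (step 2): P = [3] / [8];  Q = [1] / [2]
  Insert 1 (step 3): P = [1] / [3] / [8];  Q = [1] / [2] / [3]
  Insert 2 (step 4): P = [1, 2] / [3] / [8];  Q = [1, 4] / [2] / [3]
  Insert 7 (step 5): P = [1, 2, 7] / [3] / [8];  Q = [1, 4, 5] / [2] / [3]
  Insert 4 (step 6): P = [1, 2, 4] / [3, 7] / [8];  Q = [1, 4, 5] / [2, 6] / [3]
  Insert 9 (step 7): P = [1, 2, 4, 9] / [3, 7] / [8];  Q = [1, 4, 5, 7] / [2, 6] / [3]
  Insert 6 (step 8): P = [1, 2, 4, 6] / [3, 7, 9] / [8];  Q = [1, 4, 5, 7] / [2, 6, 8] / [3]
  Insert 5 (step 9): P = [1, 2, 4, 5] / [3, 6, 9] / [7] / [8];  Q = [1, 4, 5, 7] / [2, 6, 8] / [3] / [9]
Final shape: (4, 3, 1, 1).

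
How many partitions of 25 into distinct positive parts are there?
q(25) = 142

A partition into distinct parts is a strictly decreasing sequence summing to n. The recurrence d(n, m) = d(n, m−1) + d(n−m, m−1) (use part m at most once) with q(n) = d(n, n) gives q(25) = 142. (Euler's theorem: # distinct-part partitions = # odd-part partitions.)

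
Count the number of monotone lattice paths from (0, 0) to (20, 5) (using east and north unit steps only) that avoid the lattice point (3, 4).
Number of paths = 52500

Total paths from (0, 0) to (20, 5): C(25, 20) = 53130. Paths through (3, 4): (paths (0, 0) → (3, 4)) × (paths (3, 4) → (20, 5)) = C(7, 3) · C(18, 17) = 35 · 18 = 630. Avoidance count = 53130 − 630 = 52500.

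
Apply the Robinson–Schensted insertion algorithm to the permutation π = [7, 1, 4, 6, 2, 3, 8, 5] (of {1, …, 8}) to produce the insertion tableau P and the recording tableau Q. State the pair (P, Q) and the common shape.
P = [1, 2, 3, 5] / [4, 6, 8] / [7];  Q = [1, 3, 4, 7] / [2, 6, 8] / [5];  common shape = (4, 3, 1)

Row-insert the values π_1, π_2, … into P one at a time, bumping the leftmost entry strictly greater than the inserted value down to the next row. The recording tableau Q records, in position (i, j), the step at which that cell was added to P.
  Insert 7 (step 1): P = [7];  Q = [1]
  Insert 1 (step 2): P = [1] / [7];  Q = [1] / [2]
  Insert 4 (step 3): P = [1, 4] / [7];  Q = [1, 3] / [2]
  Insert 6 (step 4): P = [1, 4, 6] / [7];  Q = [1, 3, 4] / [2]
  Insert 2 (step 5): P = [1, 2, 6] / [4] / [7];  Q = [1, 3, 4] / [2] / [5]
  Insert 3 (step 6): P = [1, 2, 3] / [4, 6] / [7];  Q = [1, 3, 4] / [2, 6] / [5]
  Insert 8 (step 7): P = [1, 2, 3, 8] / [4, 6] / [7];  Q = [1, 3, 4, 7] / [2, 6] / [5]
  Insert 5 (step 8): P = [1, 2, 3, 5] / [4, 6, 8] / [7];  Q = [1, 3, 4, 7] / [2, 6, 8] / [5]
Final shape: (4, 3, 1).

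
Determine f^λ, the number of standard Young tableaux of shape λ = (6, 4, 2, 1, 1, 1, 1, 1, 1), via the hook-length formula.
# SYT of shape (6, 4, 2, 1, 1, 1, 1, 1, 1) = 3222180

Hook-length formula: f^λ = n! / Π hook(c), product over all cells c of the Young diagram. For λ = (6, 4, 2, 1, 1, 1, 1, 1, 1), n = 18 boxes. Hook lengths by row (left-to-right, top-to-bottom): [14, 7, 5, 4, 2, 1]; [11, 4, 2, 1]; [8, 1]; [6]; [5]; [4]; [3]; [2]; [1]. Product of hooks = 1986969600. So f^λ = 18! / 1986969600 = 6402373705728000 / 1986969600 = 3222180.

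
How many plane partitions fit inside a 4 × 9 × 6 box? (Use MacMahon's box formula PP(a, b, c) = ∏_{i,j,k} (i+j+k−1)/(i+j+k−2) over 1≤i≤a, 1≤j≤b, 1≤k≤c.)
PP(4, 9, 6) = 559299781040

Evaluate the triple product over i = 1..4, j = 1..9, k = 1..6. The factors are (2/1) · (3/2) · (4/3) · (5/4) · (6/5) · (7/6) · (3/2) · (4/3) · … (216 factors total). The numerators and denominators telescope so the product is an integer; carrying out the multiplication exactly gives PP(4, 9, 6) = 559299781040.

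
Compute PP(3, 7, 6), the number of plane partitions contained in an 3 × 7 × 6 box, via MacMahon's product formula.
PP(3, 7, 6) = 131589315

Evaluate the triple product over i = 1..3, j = 1..7, k = 1..6. The factors are (2/1) · (3/2) · (4/3) · (5/4) · (6/5) · (7/6) · (3/2) · (4/3) · … (126 factors total). The numerators and denominators telescope so the product is an integer; carrying out the multiplication exactly gives PP(3, 7, 6) = 131589315.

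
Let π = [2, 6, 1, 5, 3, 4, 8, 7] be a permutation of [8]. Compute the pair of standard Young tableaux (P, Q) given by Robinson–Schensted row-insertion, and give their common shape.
P = [1, 3, 4, 7] / [2, 5, 8] / [6];  Q = [1, 2, 6, 7] / [3, 4, 8] / [5];  common shape = (4, 3, 1)

Row-insert the values π_1, π_2, … into P one at a time, bumping the leftmost entry strictly greater than the inserted value down to the next row. The recording tableau Q records, in position (i, j), the step at which that cell was added to P.
  Insert 2 (step 1): P = [2];  Q = [1]
  Insert 6 (step 2): P = [2, 6];  Q = [1, 2]
  Insert 1 (step 3): P = [1, 6] / [2];  Q = [1, 2] / [3]
  Insert 5 (step 4): P = [1, 5] / [2, 6];  Q = [1, 2] / [3, 4]
  Insert 3 (step 5): P = [1, 3] / [2, 5] / [6];  Q = [1, 2] / [3, 4] / [5]
  Insert 4 (step 6): P = [1, 3, 4] / [2, 5] / [6];  Q = [1, 2, 6] / [3, 4] / [5]
  Insert 8 (step 7): P = [1, 3, 4, 8] / [2, 5] / [6];  Q = [1, 2, 6, 7] / [3, 4] / [5]
  Insert 7 (step 8): P = [1, 3, 4, 7] / [2, 5, 8] / [6];  Q = [1, 2, 6, 7] / [3, 4, 8] / [5]
Final shape: (4, 3, 1).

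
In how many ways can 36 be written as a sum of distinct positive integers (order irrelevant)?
q(36) = 668

A partition into distinct parts is a strictly decreasing sequence summing to n. The recurrence d(n, m) = d(n, m−1) + d(n−m, m−1) (use part m at most once) with q(n) = d(n, n) gives q(36) = 668. (Euler's theorem: # distinct-part partitions = # odd-part partitions.)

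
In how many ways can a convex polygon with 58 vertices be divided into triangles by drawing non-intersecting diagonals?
C_56 = 6852456927844873497549658464312

These polygon triangulations are counted by the Catalan number C_n = (1/(n + 1)) · C(2n, n). For n = 56: C_56 = (1/57) · C(112, 56) = 390590044887157789360330532465784/57 = 6852456927844873497549658464312.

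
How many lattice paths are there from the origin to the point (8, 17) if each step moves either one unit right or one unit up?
Number of paths = 1081575

A monotone lattice path from (0, 0) to (8, 17) consists of 8 east steps and 17 north steps in some order, so it is determined by which 8 of the 25 steps are east. The count is C(25, 8) = 1081575.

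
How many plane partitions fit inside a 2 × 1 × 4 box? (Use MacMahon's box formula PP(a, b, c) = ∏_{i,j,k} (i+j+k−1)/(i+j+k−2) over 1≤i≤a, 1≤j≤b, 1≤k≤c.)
PP(2, 1, 4) = 15

Evaluate the triple product over i = 1..2, j = 1..1, k = 1..4. The factors are (2/1) · (3/2) · (4/3) · (5/4) · (3/2) · (4/3) · (5/4) · (6/5). The numerators and denominators telescope so the product is an integer; carrying out the multiplication exactly gives PP(2, 1, 4) = 15.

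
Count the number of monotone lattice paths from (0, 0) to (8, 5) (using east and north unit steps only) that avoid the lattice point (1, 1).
Number of paths = 627

Total paths from (0, 0) to (8, 5): C(13, 8) = 1287. Paths through (1, 1): (paths (0, 0) → (1, 1)) × (paths (1, 1) → (8, 5)) = C(2, 1) · C(11, 7) = 2 · 330 = 660. Avoidance count = 1287 − 660 = 627.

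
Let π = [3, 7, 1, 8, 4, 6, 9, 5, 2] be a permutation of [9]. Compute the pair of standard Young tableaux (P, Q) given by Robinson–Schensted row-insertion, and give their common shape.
P = [1, 2, 5, 9] / [3, 4, 8] / [6] / [7];  Q = [1, 2, 4, 7] / [3, 5, 6] / [8] / [9];  common shape = (4, 3, 1, 1)

Row-insert the values π_1, π_2, … into P one at a time, bumping the leftmost entry strictly greater than the inserted value down to the next row. The recording tableau Q records, in position (i, j), the step at which that cell was added to P.
  Insert 3 (step 1): P = [3];  Q = [1]
  Insert 7 (step 2): P = [3, 7];  Q = [1, 2]
  Insert 1 (step 3): P = [1, 7] / [3];  Q = [1, 2] / [3]
  Insert 8 (step 4): P = [1, 7, 8] / [3];  Q = [1, 2, 4] / [3]
  Insert 4 (step 5): P = [1, 4, 8] / [3, 7];  Q = [1, 2, 4] / [3, 5]
  Insert 6 (step 6): P = [1, 4, 6] / [3, 7, 8];  Q = [1, 2, 4] / [3, 5, 6]
  Insert 9 (step 7): P = [1, 4, 6, 9] / [3, 7, 8];  Q = [1, 2, 4, 7] / [3, 5, 6]
  Insert 5 (step 8): P = [1, 4, 5, 9] / [3, 6, 8] / [7];  Q = [1, 2, 4, 7] / [3, 5, 6] / [8]
  Insert 2 (step 9): P = [1, 2, 5, 9] / [3, 4, 8] / [6] / [7];  Q = [1, 2, 4, 7] / [3, 5, 6] / [8] / [9]
Final shape: (4, 3, 1, 1).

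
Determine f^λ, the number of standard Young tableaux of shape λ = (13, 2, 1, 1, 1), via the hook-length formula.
# SYT of shape (13, 2, 1, 1, 1) = 24192

Hook-length formula: f^λ = n! / Π hook(c), product over all cells c of the Young diagram. For λ = (13, 2, 1, 1, 1), n = 18 boxes. Hook lengths by row (left-to-right, top-to-bottom): [17, 13, 11, 10, 9, 8, 7, 6, 5, 4, 3, 2, 1]; [5, 1]; [3]; [2]; [1]. Product of hooks = 264648384000. So f^λ = 18! / 264648384000 = 6402373705728000 / 264648384000 = 24192.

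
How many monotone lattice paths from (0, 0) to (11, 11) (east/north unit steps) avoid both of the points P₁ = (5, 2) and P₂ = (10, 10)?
Number of paths = 284869

Inclusion–exclusion. Total paths: C(22, 11) = 705432. Through P₁: C(7, 5)·C(15, 6) = 105105. Through P₂: C(20, 10)·C(2, 1) = 369512. Since P₁ is strictly southwest of P₂, a monotone path through both must visit P₁ then P₂; paths through both = C(7, 5)·C(13, 5)·C(2, 1) = 54054. Avoid both = 705432 − 105105 − 369512 + 54054 = 284869.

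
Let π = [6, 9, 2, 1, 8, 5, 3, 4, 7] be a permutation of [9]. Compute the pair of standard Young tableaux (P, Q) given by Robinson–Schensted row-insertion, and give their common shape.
P = [1, 3, 4, 7] / [2, 5] / [6, 8] / [9];  Q = [1, 2, 8, 9] / [3, 5] / [4, 6] / [7];  common shape = (4, 2, 2, 1)

Row-insert the values π_1, π_2, … into P one at a time, bumping the leftmost entry strictly greater than the inserted value down to the next row. The recording tableau Q records, in position (i, j), the step at which that cell was added to P.
  Insert 6 (step 1): P = [6];  Q = [1]
  Insert 9 (step 2): P = [6, 9];  Q = [1, 2]
  Insert 2 (step 3): P = [2, 9] / [6];  Q = [1, 2] / [3]
  Insert 1 (step 4): P = [1, 9] / [2] / [6];  Q = [1, 2] / [3] / [4]
  Insert 8 (step 5): P = [1, 8] / [2, 9] / [6];  Q = [1, 2] / [3, 5] / [4]
  Insert 5 (step 6): P = [1, 5] / [2, 8] / [6, 9];  Q = [1, 2] / [3, 5] / [4, 6]
  Insert 3 (step 7): P = [1, 3] / [2, 5] / [6, 8] / [9];  Q = [1, 2] / [3, 5] / [4, 6] / [7]
  Insert 4 (step 8): P = [1, 3, 4] / [2, 5] / [6, 8] / [9];  Q = [1, 2, 8] / [3, 5] / [4, 6] / [7]
  Insert 7 (step 9): P = [1, 3, 4, 7] / [2, 5] / [6, 8] / [9];  Q = [1, 2, 8, 9] / [3, 5] / [4, 6] / [7]
Final shape: (4, 2, 2, 1).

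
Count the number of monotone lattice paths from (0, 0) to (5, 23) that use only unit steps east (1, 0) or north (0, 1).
Number of paths = 98280

A monotone lattice path from (0, 0) to (5, 23) consists of 5 east steps and 23 north steps in some order, so it is determined by which 5 of the 28 steps are east. The count is C(28, 5) = 98280.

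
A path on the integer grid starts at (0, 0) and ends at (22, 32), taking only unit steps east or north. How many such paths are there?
Number of paths = 780512175396135

A monotone lattice path from (0, 0) to (22, 32) consists of 22 east steps and 32 north steps in some order, so it is determined by which 22 of the 54 steps are east. The count is C(54, 22) = 780512175396135.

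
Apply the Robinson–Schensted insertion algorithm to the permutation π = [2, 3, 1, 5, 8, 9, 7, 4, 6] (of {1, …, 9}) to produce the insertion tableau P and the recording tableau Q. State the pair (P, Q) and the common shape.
P = [1, 3, 4, 6, 9] / [2, 5, 7] / [8];  Q = [1, 2, 4, 5, 6] / [3, 7, 9] / [8];  common shape = (5, 3, 1)

Row-insert the values π_1, π_2, … into P one at a time, bumping the leftmost entry strictly greater than the inserted value down to the next row. The recording tableau Q records, in position (i, j), the step at which that cell was added to P.
  Insert 2 (step 1): P = [2];  Q = [1]
  Insert 3 (step 2): P = [2, 3];  Q = [1, 2]
  Insert 1 (step 3): P = [1, 3] / [2];  Q = [1, 2] / [3]
  Insert 5 (step 4): P = [1, 3, 5] / [2];  Q = [1, 2, 4] / [3]
  Insert 8 (step 5): P = [1, 3, 5, 8] / [2];  Q = [1, 2, 4, 5] / [3]
  Insert 9 (step 6): P = [1, 3, 5, 8, 9] / [2];  Q = [1, 2, 4, 5, 6] / [3]
  Insert 7 (step 7): P = [1, 3, 5, 7, 9] / [2, 8];  Q = [1, 2, 4, 5, 6] / [3, 7]
  Insert 4 (step 8): P = [1, 3, 4, 7, 9] / [2, 5] / [8];  Q = [1, 2, 4, 5, 6] / [3, 7] / [8]
  Insert 6 (step 9): P = [1, 3, 4, 6, 9] / [2, 5, 7] / [8];  Q = [1, 2, 4, 5, 6] / [3, 7, 9] / [8]
Final shape: (5, 3, 1).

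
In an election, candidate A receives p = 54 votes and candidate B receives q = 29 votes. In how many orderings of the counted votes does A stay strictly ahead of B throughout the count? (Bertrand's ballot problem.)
Strict-lead orderings = 5822503531254673098000

Total orderings of the 83 votes with 54 for A: C(83, 54) = 19330711723765514685360. By the Bertrand ballot formula (Cycle Lemma / reflection principle), the number of orderings in which A is strictly ahead of B throughout is (p − q)/(p + q) · C(p + q, p) = (54 − 29)/(54 + 29) · 19330711723765514685360 = 5822503531254673098000.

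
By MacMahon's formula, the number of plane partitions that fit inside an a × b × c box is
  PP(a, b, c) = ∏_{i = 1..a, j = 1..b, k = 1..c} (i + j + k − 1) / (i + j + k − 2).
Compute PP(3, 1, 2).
PP(3, 1, 2) = 10

Evaluate the triple product over i = 1..3, j = 1..1, k = 1..2. The factors are (2/1) · (3/2) · (3/2) · (4/3) · (4/3) · (5/4). The numerators and denominators telescope so the product is an integer; carrying out the multiplication exactly gives PP(3, 1, 2) = 10.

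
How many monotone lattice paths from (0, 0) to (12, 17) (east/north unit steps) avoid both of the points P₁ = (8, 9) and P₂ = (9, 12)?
Number of paths = 28847845

Inclusion–exclusion. Total paths: C(29, 12) = 51895935. Through P₁: C(17, 8)·C(12, 4) = 12033450. Through P₂: C(21, 9)·C(8, 3) = 16460080. Since P₁ is strictly southwest of P₂, a monotone path through both must visit P₁ then P₂; paths through both = C(17, 8)·C(4, 1)·C(8, 3) = 5445440. Avoid both = 51895935 − 12033450 − 16460080 + 5445440 = 28847845.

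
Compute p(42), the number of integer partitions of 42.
p(42) = 53174

Compute p(n) via the recurrence p(n, m) = p(n, m−1) + p(n−m, m), where p(n, m) counts partitions of n with all parts ≤ m and p(n) = p(n, n). The base cases are p(0, m) = 1 and p(n, 0) = 0 for n > 0. Filling the table yields p(42) = 53174. (Euler's pentagonal recurrence is an alternative.)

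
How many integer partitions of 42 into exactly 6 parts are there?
p(42, 6 parts) = 2432

Partitions of n into exactly k parts are in bijection with partitions of n − k into at most k parts (subtract 1 from each part). So p(42, exactly 6) = p(36, parts ≤ 6). Computing via the recurrence p(m, j) = p(m, j−1) + p(m−j, j) gives 2432.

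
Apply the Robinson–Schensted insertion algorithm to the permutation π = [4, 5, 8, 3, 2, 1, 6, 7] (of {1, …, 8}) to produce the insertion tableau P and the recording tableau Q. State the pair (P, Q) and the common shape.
P = [1, 5, 6, 7] / [2, 8] / [3] / [4];  Q = [1, 2, 3, 8] / [4, 7] / [5] / [6];  common shape = (4, 2, 1, 1)

Row-insert the values π_1, π_2, … into P one at a time, bumping the leftmost entry strictly greater than the inserted value down to the next row. The recording tableau Q records, in position (i, j), the step at which that cell was added to P.
  Insert 4 (step 1): P = [4];  Q = [1]
  Insert 5 (step 2): P = [4, 5];  Q = [1, 2]
  Insert 8 (step 3): P = [4, 5, 8];  Q = [1, 2, 3]
  Insert 3 (step 4): P = [3, 5, 8] / [4];  Q = [1, 2, 3] / [4]
  Insert 2 (step 5): P = [2, 5, 8] / [3] / [4];  Q = [1, 2, 3] / [4] / [5]
  Insert 1 (step 6): P = [1, 5, 8] / [2] / [3] / [4];  Q = [1, 2, 3] / [4] / [5] / [6]
  Insert 6 (step 7): P = [1, 5, 6] / [2, 8] / [3] / [4];  Q = [1, 2, 3] / [4, 7] / [5] / [6]
  Insert 7 (step 8): P = [1, 5, 6, 7] / [2, 8] / [3] / [4];  Q = [1, 2, 3, 8] / [4, 7] / [5] / [6]
Final shape: (4, 2, 1, 1).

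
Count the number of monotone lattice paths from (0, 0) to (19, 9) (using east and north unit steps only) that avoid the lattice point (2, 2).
Number of paths = 4830276

Total paths from (0, 0) to (19, 9): C(28, 19) = 6906900. Paths through (2, 2): (paths (0, 0) → (2, 2)) × (paths (2, 2) → (19, 9)) = C(4, 2) · C(24, 17) = 6 · 346104 = 2076624. Avoidance count = 6906900 − 2076624 = 4830276.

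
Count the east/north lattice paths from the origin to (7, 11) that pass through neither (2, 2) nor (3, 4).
Number of paths = 14202

Inclusion–exclusion. Total paths: C(18, 7) = 31824. Through P₁: C(4, 2)·C(14, 5) = 12012. Through P₂: C(7, 3)·C(11, 4) = 11550. Since P₁ is strictly southwest of P₂, a monotone path through both must visit P₁ then P₂; paths through both = C(4, 2)·C(3, 1)·C(11, 4) = 5940. Avoid both = 31824 − 12012 − 11550 + 5940 = 14202.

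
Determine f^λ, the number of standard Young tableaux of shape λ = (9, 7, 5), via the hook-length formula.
# SYT of shape (9, 7, 5) = 14284998

Hook-length formula: f^λ = n! / Π hook(c), product over all cells c of the Young diagram. For λ = (9, 7, 5), n = 21 boxes. Hook lengths by row (left-to-right, top-to-bottom): [11, 10, 9, 8, 7, 5, 4, 2, 1]; [8, 7, 6, 5, 4, 2, 1]; [5, 4, 3, 2, 1]. Product of hooks = 3576545280000. So f^λ = 21! / 3576545280000 = 51090942171709440000 / 3576545280000 = 14284998.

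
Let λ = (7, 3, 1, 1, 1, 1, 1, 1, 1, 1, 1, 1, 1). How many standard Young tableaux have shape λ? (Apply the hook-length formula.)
# SYT of shape (7, 3, 1, 1, 1, 1, 1, 1, 1, 1, 1, 1, 1) = 2386800

Hook-length formula: f^λ = n! / Π hook(c), product over all cells c of the Young diagram. For λ = (7, 3, 1, 1, 1, 1, 1, 1, 1, 1, 1, 1, 1), n = 21 boxes. Hook lengths by row (left-to-right, top-to-bottom): [19, 7, 6, 4, 3, 2, 1]; [14, 2, 1]; [11]; [10]; [9]; [8]; [7]; [6]; [5]; [4]; [3]; [2]; [1]. Product of hooks = 21405623500800. So f^λ = 21! / 21405623500800 = 51090942171709440000 / 21405623500800 = 2386800.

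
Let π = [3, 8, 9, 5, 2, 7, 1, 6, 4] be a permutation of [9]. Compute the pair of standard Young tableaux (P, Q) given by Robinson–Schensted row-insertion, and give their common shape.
P = [1, 4, 6] / [2, 5] / [3, 7] / [8, 9];  Q = [1, 2, 3] / [4, 6] / [5, 8] / [7, 9];  common shape = (3, 2, 2, 2)

Row-insert the values π_1, π_2, … into P one at a time, bumping the leftmost entry strictly greater than the inserted value down to the next row. The recording tableau Q records, in position (i, j), the step at which that cell was added to P.
  Insert 3 (step 1): P = [3];  Q = [1]
  Insert 8 (step 2): P = [3, 8];  Q = [1, 2]
  Insert 9 (step 3): P = [3, 8, 9];  Q = [1, 2, 3]
  Insert 5 (step 4): P = [3, 5, 9] / [8];  Q = [1, 2, 3] / [4]
  Insert 2 (step 5): P = [2, 5, 9] / [3] / [8];  Q = [1, 2, 3] / [4] / [5]
  Insert 7 (step 6): P = [2, 5, 7] / [3, 9] / [8];  Q = [1, 2, 3] / [4, 6] / [5]
  Insert 1 (step 7): P = [1, 5, 7] / [2, 9] / [3] / [8];  Q = [1, 2, 3] / [4, 6] / [5] / [7]
  Insert 6 (step 8): P = [1, 5, 6] / [2, 7] / [3, 9] / [8];  Q = [1, 2, 3] / [4, 6] / [5, 8] / [7]
  Insert 4 (step 9): P = [1, 4, 6] / [2, 5] / [3, 7] / [8, 9];  Q = [1, 2, 3] / [4, 6] / [5, 8] / [7, 9]
Final shape: (3, 2, 2, 2).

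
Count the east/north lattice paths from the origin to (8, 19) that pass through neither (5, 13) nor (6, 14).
Number of paths = 1046259

Inclusion–exclusion. Total paths: C(27, 8) = 2220075. Through P₁: C(18, 5)·C(9, 3) = 719712. Through P₂: C(20, 6)·C(7, 2) = 813960. Since P₁ is strictly southwest of P₂, a monotone path through both must visit P₁ then P₂; paths through both = C(18, 5)·C(2, 1)·C(7, 2) = 359856. Avoid both = 2220075 − 719712 − 813960 + 359856 = 1046259.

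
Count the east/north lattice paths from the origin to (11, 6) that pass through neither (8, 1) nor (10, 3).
Number of paths = 10944

Inclusion–exclusion. Total paths: C(17, 11) = 12376. Through P₁: C(9, 8)·C(8, 3) = 504. Through P₂: C(13, 10)·C(4, 1) = 1144. Since P₁ is strictly southwest of P₂, a monotone path through both must visit P₁ then P₂; paths through both = C(9, 8)·C(4, 2)·C(4, 1) = 216. Avoid both = 12376 − 504 − 1144 + 216 = 10944.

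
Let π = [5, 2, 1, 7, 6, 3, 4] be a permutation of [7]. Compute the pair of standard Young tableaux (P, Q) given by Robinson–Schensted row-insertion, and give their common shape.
P = [1, 3, 4] / [2, 6] / [5, 7];  Q = [1, 4, 7] / [2, 5] / [3, 6];  common shape = (3, 2, 2)

Row-insert the values π_1, π_2, … into P one at a time, bumping the leftmost entry strictly greater than the inserted value down to the next row. The recording tableau Q records, in position (i, j), the step at which that cell was added to P.
  Insert 5 (step 1): P = [5];  Q = [1]
  Insert 2 (step 2): P = [2] / [5];  Q = [1] / [2]
  Insert 1 (step 3): P = [1] / [2] / [5];  Q = [1] / [2] / [3]
  Insert 7 (step 4): P = [1, 7] / [2] / [5];  Q = [1, 4] / [2] / [3]
  Insert 6 (step 5): P = [1, 6] / [2, 7] / [5];  Q = [1, 4] / [2, 5] / [3]
  Insert 3 (step 6): P = [1, 3] / [2, 6] / [5, 7];  Q = [1, 4] / [2, 5] / [3, 6]
  Insert 4 (step 7): P = [1, 3, 4] / [2, 6] / [5, 7];  Q = [1, 4, 7] / [2, 5] / [3, 6]
Final shape: (3, 2, 2).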